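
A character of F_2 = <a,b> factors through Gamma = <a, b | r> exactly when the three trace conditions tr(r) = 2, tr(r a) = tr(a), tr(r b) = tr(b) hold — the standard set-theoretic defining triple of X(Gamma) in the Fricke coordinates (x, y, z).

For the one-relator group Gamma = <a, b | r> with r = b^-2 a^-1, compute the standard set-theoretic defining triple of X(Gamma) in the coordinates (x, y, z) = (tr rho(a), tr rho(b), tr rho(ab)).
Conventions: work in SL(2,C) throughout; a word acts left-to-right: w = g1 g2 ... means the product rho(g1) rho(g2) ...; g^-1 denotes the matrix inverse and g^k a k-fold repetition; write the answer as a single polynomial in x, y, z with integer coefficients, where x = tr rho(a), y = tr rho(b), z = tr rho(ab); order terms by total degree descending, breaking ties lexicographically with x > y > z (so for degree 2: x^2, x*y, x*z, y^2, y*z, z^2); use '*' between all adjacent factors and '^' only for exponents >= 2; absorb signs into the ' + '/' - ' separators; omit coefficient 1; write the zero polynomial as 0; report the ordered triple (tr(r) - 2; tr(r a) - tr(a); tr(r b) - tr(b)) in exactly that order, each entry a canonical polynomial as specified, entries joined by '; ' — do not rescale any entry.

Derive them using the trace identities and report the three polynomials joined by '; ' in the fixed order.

y*z - x - 2; y^2 - x - 2; -y + z

tr(a^-1) = tr(a) = x
tr(a^-1 b) = tr(b) tr(a) - tr(b a) = x*y - z
tr(a^-1 b^-1) = tr(a^-1) tr(b) - tr(a^-1 b) = z
tr(b^-2 a^-1) = tr(a^-1 b^-1) tr(b) - tr(a^-1) = y*z - x
tr(b^-2) = tr(b^-1) tr(b) - tr(1)   [inverse elimination on b] = y^2 - 2
assemble the triple (tr(r) - 2; tr(r a) - x; tr(r b) - y)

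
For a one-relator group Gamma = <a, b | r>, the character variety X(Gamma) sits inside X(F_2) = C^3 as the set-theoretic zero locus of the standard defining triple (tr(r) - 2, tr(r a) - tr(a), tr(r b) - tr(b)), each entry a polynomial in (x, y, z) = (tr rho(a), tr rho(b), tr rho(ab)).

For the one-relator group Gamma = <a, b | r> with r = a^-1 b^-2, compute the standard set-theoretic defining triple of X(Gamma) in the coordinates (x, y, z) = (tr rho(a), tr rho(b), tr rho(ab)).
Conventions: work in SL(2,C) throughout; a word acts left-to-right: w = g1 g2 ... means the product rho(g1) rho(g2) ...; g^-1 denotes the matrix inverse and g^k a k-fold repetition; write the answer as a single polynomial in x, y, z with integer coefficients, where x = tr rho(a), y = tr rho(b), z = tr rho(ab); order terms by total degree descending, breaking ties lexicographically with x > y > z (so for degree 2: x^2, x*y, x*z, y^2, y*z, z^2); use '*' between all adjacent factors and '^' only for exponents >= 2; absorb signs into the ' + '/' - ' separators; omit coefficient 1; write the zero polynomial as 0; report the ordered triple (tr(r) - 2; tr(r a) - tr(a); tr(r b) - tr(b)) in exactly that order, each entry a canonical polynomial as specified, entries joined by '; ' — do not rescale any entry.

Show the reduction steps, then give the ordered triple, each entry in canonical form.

next, tr(b^-1) = tr(b) = y
tr(b^-1 a) = tr(a)*tr(b) - tr(a b) = x*y - z
and tr(a^-1 b^-1) = tr(b^-1)*tr(a) - tr(b^-1 a) = z
tr(a^-1 b^-2) = tr(a^-1 b^-1)*tr(b) - tr(a^-1) = y*z - x
tr(b^-2) = tr(b^-1)*tr(b) - tr(1)  (eliminate b^-1) = y^2 - 2
assemble the triple (tr(r) - 2; tr(r a) - x; tr(r b) - y)

y*z - x - 2; y^2 - x - 2; -y + z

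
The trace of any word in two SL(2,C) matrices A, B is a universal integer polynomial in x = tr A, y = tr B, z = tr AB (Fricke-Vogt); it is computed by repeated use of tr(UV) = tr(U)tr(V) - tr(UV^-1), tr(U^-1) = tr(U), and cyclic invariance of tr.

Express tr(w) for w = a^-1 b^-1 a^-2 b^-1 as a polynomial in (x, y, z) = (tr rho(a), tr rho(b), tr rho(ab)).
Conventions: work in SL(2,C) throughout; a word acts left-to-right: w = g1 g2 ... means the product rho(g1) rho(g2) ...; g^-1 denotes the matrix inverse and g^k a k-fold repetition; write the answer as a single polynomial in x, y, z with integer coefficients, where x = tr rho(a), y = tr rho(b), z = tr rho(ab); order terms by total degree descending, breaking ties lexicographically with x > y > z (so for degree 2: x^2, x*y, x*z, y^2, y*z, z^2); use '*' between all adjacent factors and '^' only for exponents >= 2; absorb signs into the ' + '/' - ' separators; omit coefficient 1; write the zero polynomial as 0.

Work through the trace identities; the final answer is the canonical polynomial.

x*z^2 - y*z - x

so tr(b^-1) = tr(b) = y
tr(b^-1 a) = tr(a)*tr(b) - tr(a b) = x*y - z
so tr(a^-1 b^-1) = tr(b^-1)*tr(a) - tr(b^-1 a) = z
tr(b^-1 a^-1 b^-1) = tr(a^-1 b^-1)*tr(b) - tr(a^-1) = y*z - x
tr(a b a) = tr(a)*tr(b a) - tr(b) = x*z - y
tr(a b a b) = tr(a b)*tr(a b) - tr(1) = z^2 - 2
tr(b a b^-1 a) = tr(a b a)*tr(b) - tr(a b a b) = x*y*z - y^2 - z^2 + 2
reduce: tr(a b^-1 a^-1 b) = tr(b a b^-1)*tr(a) - tr(b a b^-1 a) = -x*y*z + x^2 + y^2 + z^2 - 2
tr(b^-1 a^-1 b^-1 a) = tr(a b^-1 a^-1)*tr(b) - tr(a b^-1 a^-1 b) = x*y*z - x^2 - z^2 + 2
tr(a^-1 b^-1 a^-1 b^-1) = tr(b^-1 a^-1 b^-1)*tr(a) - tr(b^-1 a^-1 b^-1 a) = z^2 - 2
so tr(a^-1 b^-1 a^-2 b^-1) = tr(a^-1 b^-1 a^-1 b^-1)*tr(a) - tr(a^-1 b^-1 a^-1 b^-1 a) = x*z^2 - y*z - x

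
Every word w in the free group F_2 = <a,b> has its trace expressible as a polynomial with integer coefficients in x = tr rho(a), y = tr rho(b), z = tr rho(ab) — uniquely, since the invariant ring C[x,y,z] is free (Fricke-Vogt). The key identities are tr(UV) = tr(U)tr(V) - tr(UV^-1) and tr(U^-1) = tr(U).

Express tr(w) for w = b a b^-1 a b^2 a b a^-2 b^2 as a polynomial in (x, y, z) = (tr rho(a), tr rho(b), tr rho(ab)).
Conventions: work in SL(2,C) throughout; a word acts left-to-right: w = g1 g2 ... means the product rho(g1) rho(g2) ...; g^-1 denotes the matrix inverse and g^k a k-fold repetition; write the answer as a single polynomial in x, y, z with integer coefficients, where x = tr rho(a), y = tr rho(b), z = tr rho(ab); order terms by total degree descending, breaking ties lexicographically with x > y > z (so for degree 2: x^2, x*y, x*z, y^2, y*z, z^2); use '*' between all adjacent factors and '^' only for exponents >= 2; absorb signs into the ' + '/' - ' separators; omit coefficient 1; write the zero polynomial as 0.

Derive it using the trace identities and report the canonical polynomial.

trace(a b a b) = trace(b a)*trace(b a) - trace(1) = z^2 - 2
use: trace(a b a) = trace(a)*trace(b a) - trace(b) = x*z - y
trace(a b a b^2) = trace(b)*trace(a b a b) - trace(a b a) = y*z^2 - x*z - y
trace(b^2 a b a b) = trace(b)*trace(a b a b^2) - trace(a b a b) = y^2*z^2 - x*y*z - y^2 - z^2 + 2
trace(a b^4 a b) = trace(b)*trace(b^2 a b a b) - trace(b^2 a b a) = y^3*z^2 - x*y^2*z - y^3 - 2*y*z^2 + x*z + 3*y
use: trace(b a b) = trace(b)*trace(a b) - trace(a) = y*z - x
trace(b^2 a b) = trace(b)*trace(b a b) - trace(b a) = y^2*z - x*y - z
use: trace(b^4 a) = trace(b)*trace(b^2 a b) - trace(b^2 a) = y^3*z - x*y^2 - 2*y*z + x
use: trace(b^2) = trace(b)*trace(b) - trace(1) = y^2 - 2
use: trace(b^3) = trace(b)*trace(b^2) - trace(b) = y^3 - 3*y
use: trace(b^4) = trace(b)*trace(b^3) - trace(b^2) = y^4 - 4*y^2 + 2
trace(a b^4 a) = trace(a)*trace(b^4 a) - trace(b^4) = x*y^3*z - x^2*y^2 - y^4 - 2*x*y*z + x^2 + 4*y^2 - 2
apply: trace(b^2 a b^4 a) = trace(b)*trace(a b^4 a b) - trace(a b^4 a) = y^4*z^2 - 2*x*y^3*z + x^2*y^2 - 2*y^2*z^2 + 3*x*y*z - x^2 - y^2 + 2
apply: trace(a b^5) = trace(b)*trace(b^2 a b^2) - trace(b^2 a b) = y^4*z - x*y^3 - 3*y^2*z + 2*x*y + z
trace(b^2 a b^4) = trace(b)*trace(a b^5) - trace(a b^4) = y^5*z - x*y^4 - 4*y^3*z + 3*x*y^2 + 3*y*z - x
use: trace(b^3 a^2 b^2 a b) = trace(a)*trace(b^2 a b^4 a) - trace(b^2 a b^4) = x*y^4*z^2 - 2*x^2*y^3*z - y^5*z + x^3*y^2 + x*y^4 - 2*x*y^2*z^2 + 3*x^2*y*z + 4*y^3*z - x^3 - 4*x*y^2 - 3*y*z + 3*x
apply: trace(a b a b a b) = trace(b a)*trace(b a b a) - trace(b^-1 a^-1) = z^3 - 3*z
use: trace(a b a b a) = trace(a)*trace(b a b a) - trace(b a b) = x*z^2 - y*z - x
trace(a b a b a b^2) = trace(b)*trace(a b a b a b) - trace(a b a b a) = y*z^3 - x*z^2 - 2*y*z + x
use: trace(b a b a b^3 a) = trace(b)*trace(a b a b a b^2) - trace(a b a b a b) = y^2*z^3 - x*y*z^2 - 2*y^2*z - z^3 + x*y + 3*z
trace(a b a b^3 a^2 b) = trace(a)*trace(b a b a b^3 a) - trace(b a b a b^3) = x*y^2*z^3 - x^2*y*z^2 - y^3*z^2 - x*y^2*z - x*z^3 + x^2*y + y^3 + 2*y*z^2 + 2*x*z - 3*y
trace(a^2 b a) = trace(a)*trace(b a^2) - trace(b a) = x^2*z - x*y - z
apply: trace(b a^2 b a b) = trace(b)*trace(a^2 b a b) - trace(a^2 b a) = x*y*z^2 - x^2*z - y^2*z + z
trace(a b a b^3 a) = trace(b)*trace(b a^2 b a b) - trace(b a^2 b a) = x*y^2*z^2 - x^2*y*z - y^3*z - x*z^2 + 2*y*z + x
use: trace(a b a b^3 a^2) = trace(a)*trace(a b a b^3 a) - trace(a b a b^3) = x^2*y^2*z^2 - x^3*y*z - x*y^3*z - x^2*z^2 - y^2*z^2 + 3*x*y*z + x^2 + y^2 + z^2 - 2
apply: trace(b^3 a^2 b^2 a b a) = trace(b)*trace(a b a b^3 a^2 b) - trace(a b a b^3 a^2) = x*y^3*z^3 - 2*x^2*y^2*z^2 - y^4*z^2 + x^3*y*z - x*y*z^3 + x^2*y^2 + x^2*z^2 + y^4 + 3*y^2*z^2 - x*y*z - x^2 - 4*y^2 - z^2 + 2
use: trace(a b^2 a b a^-1 b^3 a) = trace(b^3 a^2 b^2 a b)*trace(a) - trace(b^3 a^2 b^2 a b a) = x^2*y^4*z^2 - 2*x^3*y^3*z - x*y^5*z - x*y^3*z^3 + x^4*y^2 + x^2*y^4 + y^4*z^2 + 2*x^3*y*z + 4*x*y^3*z + x*y*z^3 - x^4 - 5*x^2*y^2 - x^2*z^2 - y^4 - 3*y^2*z^2 - 2*x*y*z + 4*x^2 + 4*y^2 + z^2 - 2
use: trace(a b^4 a b a b) = trace(b)*trace(a b a b a b^3) - trace(a b a b a b^2) = y^3*z^3 - x*y^2*z^2 - 2*y^3*z - 2*y*z^3 + x*y^2 + x*z^2 + 5*y*z - x
trace(a b a^2 b^2) = trace(b)*trace(a b a^2 b) - trace(a b a^2) = x*y*z^2 - x^2*z - y^2*z + z
use: trace(a b a^2 b^3) = trace(b)*trace(a b a^2 b^2) - trace(a b a^2 b) = x*y^2*z^2 - x^2*y*z - y^3*z - x*z^2 + 2*y*z + x
apply: trace(a b^4 a b a) = trace(b)*trace(a b a^2 b^3) - trace(a b a^2 b^2) = x*y^3*z^2 - x^2*y^2*z - y^4*z - 2*x*y*z^2 + x^2*z + 3*y^2*z + x*y - z
trace(b^3 a b a b^2 a b) = trace(b)*trace(a b^4 a b a b) - trace(a b^4 a b a) = y^4*z^3 - 2*x*y^3*z^2 + x^2*y^2*z - y^4*z - 2*y^2*z^3 + x*y^3 + 3*x*y*z^2 - x^2*z + 2*y^2*z - 2*x*y + z
trace(a b a b a b a b) = trace(b a)*trace(b a b a b a) - trace(b^-1 a^-1 b^-1 a^-1) = z^4 - 4*z^2 + 2
apply: trace(a b a b a b a) = trace(a)*trace(b a b a b a) - trace(b a b a b) = x*z^3 - y*z^2 - 2*x*z + y
trace(a b a b^2 a b a b) = trace(b)*trace(a b a b a b a b) - trace(a b a b a b a) = y*z^4 - x*z^3 - 3*y*z^2 + 2*x*z + y
apply: trace(a^2) = trace(a)*trace(a) - trace(1) = x^2 - 2
apply: trace(b a^2 b) = trace(b)*trace(a^2 b) - trace(a^2) = x*y*z - x^2 - y^2 + 2
trace(a b a^2 b a) = trace(a)*trace(b a^2 b a) - trace(b a^2 b) = x^2*z^2 - 2*x*y*z + y^2 - 2
trace(a b a b^2 a b a) = trace(b)*trace(a b a^2 b a b) - trace(a b a^2 b a) = x*y*z^3 - x^2*z^2 - y^2*z^2 + 2
trace(a b a b^2 a b a b^2) = trace(b)*trace(a b a b^2 a b a b) - trace(a b a b^2 a b a) = y^2*z^4 - 2*x*y*z^3 + x^2*z^2 - 2*y^2*z^2 + 2*x*y*z + y^2 - 2
trace(b^3 a b a b^2 a b a) = trace(b)*trace(a b a b^2 a b a b^2) - trace(a b a b^2 a b a b) = y^3*z^4 - 2*x*y^2*z^3 + x^2*y*z^2 - 2*y^3*z^2 - y*z^4 + 2*x*y^2*z + x*z^3 + y^3 + 3*y*z^2 - 2*x*z - 3*y
apply: trace(a b^2 a b a^-1 b^3 a b) = trace(b^3 a b a b^2 a b)*trace(a) - trace(b^3 a b a b^2 a b a) = x*y^4*z^3 - 2*x^2*y^3*z^2 - y^3*z^4 + x^3*y^2*z - x*y^4*z + x^2*y^3 + 2*x^2*y*z^2 + 2*y^3*z^2 + y*z^4 - x^3*z - x*z^3 - 2*x^2*y - y^3 - 3*y*z^2 + 3*x*z + 3*y
apply: trace(b^3 a b^-1 a b^2 a b a^-1) = trace(a b^2 a b a^-1 b^3 a)*trace(b) - trace(a b^2 a b a^-1 b^3 a b) = x^2*y^5*z^2 - 2*x^3*y^4*z - x*y^6*z - 2*x*y^4*z^3 + x^4*y^3 + x^2*y^5 + 2*x^2*y^3*z^2 + y^5*z^2 + y^3*z^4 + x^3*y^2*z + 5*x*y^4*z + x*y^2*z^3 - x^4*y - 6*x^2*y^3 - 3*x^2*y*z^2 - y^5 - 5*y^3*z^2 - y*z^4 + x^3*z - 2*x*y^2*z + x*z^3 + 6*x^2*y + 5*y^3 + 4*y*z^2 - 3*x*z - 5*y
trace(b^3 a b^-1 a b^2 a b) = trace(a b^2 a b^4 a)*trace(b) - trace(a b^2 a b^4 a b) = x*y^5*z^2 - 2*x^2*y^4*z - y^6*z - y^4*z^3 + x^3*y^3 + x*y^5 + 2*x^2*y^2*z + 5*y^4*z + 2*y^2*z^3 - x^3*y - 5*x*y^3 - 3*x*y*z^2 + x^2*z - 5*y^2*z + 5*x*y - z
trace(b a b^-1 a b^2 a b a^-2 b^2) = trace(b^3 a b^-1 a b^2 a b a^-1)*trace(a) - trace(b^3 a b^-1 a b^2 a b) = x^3*y^5*z^2 - 2*x^4*y^4*z - x^2*y^6*z - 2*x^2*y^4*z^3 + x^5*y^3 + x^3*y^5 + 2*x^3*y^3*z^2 + x*y^3*z^4 + x^4*y^2*z + 7*x^2*y^4*z + x^2*y^2*z^3 + y^6*z + y^4*z^3 - x^5*y - 7*x^3*y^3 - 3*x^3*y*z^2 - 2*x*y^5 - 5*x*y^3*z^2 - x*y*z^4 + x^4*z - 4*x^2*y^2*z + x^2*z^3 - 5*y^4*z - 2*y^2*z^3 + 7*x^3*y + 10*x*y^3 + 7*x*y*z^2 - 4*x^2*z + 5*y^2*z - 10*x*y + z

x^3*y^5*z^2 - 2*x^4*y^4*z - x^2*y^6*z - 2*x^2*y^4*z^3 + x^5*y^3 + x^3*y^5 + 2*x^3*y^3*z^2 + x*y^3*z^4 + x^4*y^2*z + 7*x^2*y^4*z + x^2*y^2*z^3 + y^6*z + y^4*z^3 - x^5*y - 7*x^3*y^3 - 3*x^3*y*z^2 - 2*x*y^5 - 5*x*y^3*z^2 - x*y*z^4 + x^4*z - 4*x^2*y^2*z + x^2*z^3 - 5*y^4*z - 2*y^2*z^3 + 7*x^3*y + 10*x*y^3 + 7*x*y*z^2 - 4*x^2*z + 5*y^2*z - 10*x*y + z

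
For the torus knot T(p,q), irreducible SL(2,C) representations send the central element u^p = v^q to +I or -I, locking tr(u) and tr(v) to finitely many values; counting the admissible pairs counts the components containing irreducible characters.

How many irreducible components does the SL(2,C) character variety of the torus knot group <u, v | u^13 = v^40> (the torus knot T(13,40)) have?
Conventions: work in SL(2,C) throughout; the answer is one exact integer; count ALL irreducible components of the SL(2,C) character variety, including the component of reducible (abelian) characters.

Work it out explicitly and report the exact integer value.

For T(13,40): irreducibility forces the central element u^13 = v^40 to one of +I, -I.
On an irreducible component, tr(u) is locked at 2*cos(pi*alpha/13) for some alpha in 1..12, and tr(v) at 2*cos(pi*beta/40) for some beta in 1..39.
u^13 = (-1)^alpha I and v^40 = (-1)^beta I must agree, so alpha and beta have equal parity.
count pairs: odd alpha (6 choices) x odd beta (20), plus even alpha (6) x even beta (19): 6*20 + 6*19 = 234.
components with irreducible characters: 234; plus the single component of reducible (abelian) characters: total 235.

235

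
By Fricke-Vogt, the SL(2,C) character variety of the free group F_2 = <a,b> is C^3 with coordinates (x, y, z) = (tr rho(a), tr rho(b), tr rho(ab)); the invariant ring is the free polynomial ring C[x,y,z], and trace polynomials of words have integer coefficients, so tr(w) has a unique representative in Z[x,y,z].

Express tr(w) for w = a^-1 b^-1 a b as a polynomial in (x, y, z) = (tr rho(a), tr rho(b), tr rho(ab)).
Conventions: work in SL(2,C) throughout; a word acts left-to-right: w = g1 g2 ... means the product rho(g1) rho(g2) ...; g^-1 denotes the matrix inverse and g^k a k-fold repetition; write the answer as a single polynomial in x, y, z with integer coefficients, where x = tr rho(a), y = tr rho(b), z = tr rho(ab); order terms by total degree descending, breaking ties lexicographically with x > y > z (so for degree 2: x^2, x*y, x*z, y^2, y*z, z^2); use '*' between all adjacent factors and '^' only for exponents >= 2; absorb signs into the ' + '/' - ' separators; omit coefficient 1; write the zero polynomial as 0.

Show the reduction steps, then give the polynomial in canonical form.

-x*y*z + x^2 + y^2 + z^2 - 2

tr(a b a) = tr(a) tr(b a) - tr(b) = x*z - y
apply: tr(a b a b) = tr(a b) tr(a b) - tr(1) = z^2 - 2
apply: tr(b^-1 a b a) = tr(a b a) tr(b) - tr(a b a b) = x*y*z - y^2 - z^2 + 2
tr(a^-1 b^-1 a b) = tr(b^-1 a b) tr(a) - tr(b^-1 a b a) = -x*y*z + x^2 + y^2 + z^2 - 2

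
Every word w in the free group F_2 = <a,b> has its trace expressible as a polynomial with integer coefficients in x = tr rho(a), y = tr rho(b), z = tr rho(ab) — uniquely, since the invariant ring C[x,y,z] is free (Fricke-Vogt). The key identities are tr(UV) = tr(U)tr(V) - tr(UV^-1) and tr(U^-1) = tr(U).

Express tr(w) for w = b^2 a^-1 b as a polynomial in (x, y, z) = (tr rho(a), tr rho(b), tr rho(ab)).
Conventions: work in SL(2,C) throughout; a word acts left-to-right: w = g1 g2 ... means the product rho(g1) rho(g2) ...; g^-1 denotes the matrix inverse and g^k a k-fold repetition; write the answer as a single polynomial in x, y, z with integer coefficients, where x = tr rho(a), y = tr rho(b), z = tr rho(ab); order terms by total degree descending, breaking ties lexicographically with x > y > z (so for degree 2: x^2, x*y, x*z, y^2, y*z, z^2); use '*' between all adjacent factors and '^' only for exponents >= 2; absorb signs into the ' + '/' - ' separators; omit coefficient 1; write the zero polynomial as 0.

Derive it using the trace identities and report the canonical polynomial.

x*y^3 - y^2*z - 2*x*y + z

trace(b^2) = trace(b) * trace(b) - trace(1) = y^2 - 2
trace(b^3) = trace(b) * trace(b^2) - trace(b) = y^3 - 3*y
trace(a b^2) = trace(b) * trace(a b) - trace(a) = y*z - x
trace(b^3 a) = trace(b) * trace(a b^2) - trace(a b) = y^2*z - x*y - z
trace(b^2 a^-1 b) = trace(b^3) * trace(a) - trace(b^3 a) = x*y^3 - y^2*z - 2*x*y + z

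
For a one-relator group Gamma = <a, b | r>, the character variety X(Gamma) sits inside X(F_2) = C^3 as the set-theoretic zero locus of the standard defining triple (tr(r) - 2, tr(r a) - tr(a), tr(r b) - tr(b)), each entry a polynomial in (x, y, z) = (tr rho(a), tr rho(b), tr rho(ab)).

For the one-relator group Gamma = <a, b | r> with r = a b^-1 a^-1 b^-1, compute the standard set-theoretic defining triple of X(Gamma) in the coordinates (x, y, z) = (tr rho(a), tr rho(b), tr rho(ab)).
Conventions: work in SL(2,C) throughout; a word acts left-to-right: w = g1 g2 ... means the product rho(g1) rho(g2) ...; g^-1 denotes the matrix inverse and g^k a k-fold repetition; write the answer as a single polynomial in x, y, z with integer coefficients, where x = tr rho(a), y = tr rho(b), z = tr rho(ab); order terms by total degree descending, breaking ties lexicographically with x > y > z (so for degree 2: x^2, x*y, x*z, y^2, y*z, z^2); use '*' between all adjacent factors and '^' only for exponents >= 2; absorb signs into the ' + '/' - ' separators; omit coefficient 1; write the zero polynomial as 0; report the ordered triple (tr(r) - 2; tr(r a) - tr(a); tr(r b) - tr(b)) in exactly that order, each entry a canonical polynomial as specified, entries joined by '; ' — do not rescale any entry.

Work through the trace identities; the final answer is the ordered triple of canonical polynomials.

trace(b^-1) = trace(b) = y
use: trace(a b a) = trace(a) trace(b a) - trace(b)  (reduce the a square) = x*z - y
trace(a b a b) = trace(a b) trace(a b) - trace(1)  (split on a) = z^2 - 2
use: trace(b a b^-1 a) = trace(a b a) trace(b) - trace(a b a b)  (eliminate b^-1) = x*y*z - y^2 - z^2 + 2
trace(a b^-1 a^-1 b) = trace(b a b^-1) trace(a) - trace(b a b^-1 a)  (eliminate a^-1) = -x*y*z + x^2 + y^2 + z^2 - 2
trace(a b^-1 a^-1 b^-1) = trace(a b^-1 a^-1) trace(b) - trace(a b^-1 a^-1 b)  (eliminate b^-1) = x*y*z - x^2 - z^2 + 2
use: trace(a b^-1) = trace(a) trace(b) - trace(a b) = x*y - z
use: trace(a^2) = trace(a) trace(a) - trace(1) = x^2 - 2
use: trace(b a^2 b) = trace(b) trace(a^2 b) - trace(a^2) = x*y*z - x^2 - y^2 + 2
trace(b a b) = trace(b) trace(a b) - trace(a) = y*z - x
use: trace(b a^2 b a) = trace(a) trace(b a b a) - trace(b a b) = x*z^2 - y*z - x
trace(a^-1 b a^2 b) = trace(b a^2 b) trace(a) - trace(b a^2 b a) = x^2*y*z - x^3 - x*y^2 - x*z^2 + y*z + 3*x
use: trace(a^2 b^-1 a^-1 b) = trace(a^-1 b a^2) trace(b) - trace(a^-1 b a^2 b) = -x^2*y*z + x^3 + x*y^2 + x*z^2 - 3*x
apply: trace(a b^-1 a^-1 b^-1 a) = trace(a^2 b^-1 a^-1) trace(b) - trace(a^2 b^-1 a^-1 b) = x^2*y*z - x^3 - x*z^2 - y*z + 3*x
assemble the triple (trace(r) - 2; trace(r a) - x; trace(r b) - y)

x*y*z - x^2 - z^2; x^2*y*z - x^3 - x*z^2 - y*z + 2*x; 0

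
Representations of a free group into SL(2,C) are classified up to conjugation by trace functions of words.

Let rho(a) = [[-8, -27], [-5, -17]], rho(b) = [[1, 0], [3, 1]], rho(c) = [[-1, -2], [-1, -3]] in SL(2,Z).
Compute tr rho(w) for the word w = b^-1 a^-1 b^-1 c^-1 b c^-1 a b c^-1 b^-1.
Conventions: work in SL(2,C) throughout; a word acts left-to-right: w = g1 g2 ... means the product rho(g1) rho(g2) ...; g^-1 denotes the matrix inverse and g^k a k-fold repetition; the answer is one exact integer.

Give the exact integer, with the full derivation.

623226

rho(b^-1) = [[1, 0], [-3, 1]]
... * rho(a^-1) = [[-17, 27], [5, -8]]  ->  [[-17, 27], [56, -89]]
... * rho(b^-1) = [[1, 0], [-3, 1]]  ->  [[-98, 27], [323, -89]]
... * rho(c^-1) = [[-3, 2], [1, -1]]  ->  [[321, -223], [-1058, 735]]
... * rho(b) = [[1, 0], [3, 1]]  ->  [[-348, -223], [1147, 735]]
... * rho(c^-1) = [[-3, 2], [1, -1]]  ->  [[821, -473], [-2706, 1559]]
... * rho(a) = [[-8, -27], [-5, -17]]  ->  [[-4203, -14126], [13853, 46559]]
... * rho(b) = [[1, 0], [3, 1]]  ->  [[-46581, -14126], [153530, 46559]]
... * rho(c^-1) = [[-3, 2], [1, -1]]  ->  [[125617, -79036], [-414031, 260501]]
... * rho(b^-1) = [[1, 0], [-3, 1]]  ->  [[362725, -79036], [-1195534, 260501]]
tr = 362725 + 260501 = 623226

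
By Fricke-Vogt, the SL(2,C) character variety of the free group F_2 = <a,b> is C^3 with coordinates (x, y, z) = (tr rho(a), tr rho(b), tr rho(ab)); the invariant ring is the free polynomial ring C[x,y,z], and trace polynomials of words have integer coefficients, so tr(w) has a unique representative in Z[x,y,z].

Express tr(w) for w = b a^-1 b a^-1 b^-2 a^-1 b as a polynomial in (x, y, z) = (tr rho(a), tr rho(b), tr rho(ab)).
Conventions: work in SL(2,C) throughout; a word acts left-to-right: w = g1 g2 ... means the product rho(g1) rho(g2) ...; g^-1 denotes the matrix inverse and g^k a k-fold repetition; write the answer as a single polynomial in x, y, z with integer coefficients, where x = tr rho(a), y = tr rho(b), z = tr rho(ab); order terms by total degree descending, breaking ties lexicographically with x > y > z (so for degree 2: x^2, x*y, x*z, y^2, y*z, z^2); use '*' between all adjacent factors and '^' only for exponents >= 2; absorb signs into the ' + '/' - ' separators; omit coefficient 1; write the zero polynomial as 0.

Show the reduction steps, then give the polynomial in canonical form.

trace(b^2) = trace(b) * trace(b) - trace(1)   [square of b] = y^2 - 2
so trace(b^2 a) = trace(b) * trace(a b) - trace(a)   [square of b] = y*z - x
trace(b a^-1 b) = trace(b^2) * trace(a) - trace(b^2 a)   [inverse elimination on a] = x*y^2 - y*z - x
trace(b a b a) = trace(a b) * trace(a b) - trace(1)   [split at a repeated a] = z^2 - 2
reduce: trace(b a^-1 b a) = trace(b a b) * trace(a) - trace(b a b a)   [inverse elimination on a] = x*y*z - x^2 - z^2 + 2
trace(b a^-1 b a^-1) = trace(b a^-1 b) * trace(a) - trace(b a^-1 b a)   [inverse elimination on a] = x^2*y^2 - 2*x*y*z + z^2 - 2
so trace(a^2 b) = trace(a) * trace(b a) - trace(b)   [square of a] = x*z - y
trace(a^2) = trace(a) * trace(a) - trace(1)   [square of a] = x^2 - 2
trace(a^2 b^2) = trace(b) * trace(a^2 b) - trace(a^2)   [square of b] = x*y*z - x^2 - y^2 + 2
so trace(a b^3 a) = trace(b) * trace(a^2 b^2) - trace(a^2 b)   [square of b] = x*y^2*z - x^2*y - y^3 - x*z + 3*y
so trace(a b a b^2) = trace(b) * trace(a b a b) - trace(a b a)   [square of b] = y*z^2 - x*z - y
reduce: trace(a b^3 a b) = trace(b) * trace(a b a b^2) - trace(a b a b)   [square of b] = y^2*z^2 - x*y*z - y^2 - z^2 + 2
so trace(b a b^-1 a b^2) = trace(a b^3 a) * trace(b) - trace(a b^3 a b)   [inverse elimination on b] = x*y^3*z - x^2*y^2 - y^4 - y^2*z^2 + 4*y^2 + z^2 - 2
trace(b^2 a b) = trace(b) * trace(b a b) - trace(b a)   [square of b] = y^2*z - x*y - z
reduce: trace(a b^2 a b a) = trace(a) * trace(b^2 a b a) - trace(b^2 a b)   [square of a] = x*y*z^2 - x^2*z - y^2*z + z
trace(a b a b a b) = trace(b a b a) * trace(b a) - trace(a b)   [split at a repeated b] = z^3 - 3*z
reduce: trace(a b a b a) = trace(a) * trace(b a b a) - trace(b a b)   [square of a] = x*z^2 - y*z - x
trace(a b^2 a b a b) = trace(b) * trace(a b a b a b) - trace(a b a b a)   [square of b] = y*z^3 - x*z^2 - 2*y*z + x
trace(b a b^-1 a b^2 a) = trace(a b^2 a b a) * trace(b) - trace(a b^2 a b a b)   [inverse elimination on b] = x*y^2*z^2 - x^2*y*z - y^3*z - y*z^3 + x*z^2 + 3*y*z - x
trace(b^-1 a b^2 a^-1 b a) = trace(b a b^-1 a b^2) * trace(a) - trace(b a b^-1 a b^2 a)   [inverse elimination on a] = x^2*y^3*z - x^3*y^2 - x*y^4 - 2*x*y^2*z^2 + x^2*y*z + y^3*z + y*z^3 + 4*x*y^2 - 3*y*z - x
so trace(b^2 a^-1 b a^-1 b^-1 a) = trace(b^-1 a b^2 a^-1 b) * trace(a) - trace(b^-1 a b^2 a^-1 b a)   [inverse elimination on a] = -x^2*y^3*z + x^3*y^2 + x*y^4 + 2*x*y^2*z^2 - x^2*y*z - y^3*z - y*z^3 - 3*x*y^2 + 3*y*z - x
trace(b^-1 a^-1 b^2 a^-1 b a^-1) = trace(b^2 a^-1 b a^-1 b^-1) * trace(a) - trace(b^2 a^-1 b a^-1 b^-1 a)   [inverse elimination on a] = x^2*y^3*z - x*y^4 - 2*x*y^2*z^2 - x^2*y*z + y^3*z + y*z^3 + 3*x*y^2 + x*z^2 - 3*y*z - x
reduce: trace(b^3) = trace(b) * trace(b^2) - trace(b)   [square of b] = y^3 - 3*y
trace(b a^-1 b^2) = trace(b^3) * trace(a) - trace(b^3 a)   [inverse elimination on a] = x*y^3 - y^2*z - 2*x*y + z
reduce: trace(b a^-1 b^2 a) = trace(b^2 a b) * trace(a) - trace(b^2 a b a)   [inverse elimination on a] = x*y^2*z - x^2*y - y*z^2 + y
trace(b^2 a^-1 b a^-1) = trace(b a^-1 b^2) * trace(a) - trace(b a^-1 b^2 a)   [inverse elimination on a] = x^2*y^3 - 2*x*y^2*z - x^2*y + y*z^2 + x*z - y
so trace(a^-1 b^2 a^-1 b a^-1) = trace(b^2 a^-1 b a^-1) * trace(a) - trace(b^2 a^-1 b)   [inverse elimination on a] = x^3*y^3 - 2*x^2*y^2*z - x^3*y - x*y^3 + x*y*z^2 + x^2*z + y^2*z + x*y - z
trace(b a^-1 b a^-1 b^-2 a^-1 b) = trace(b^-1 a^-1 b^2 a^-1 b a^-1) * trace(b) - trace(b^-1 a^-1 b^2 a^-1 b a^-1 b)   [inverse elimination on b] = x^2*y^4*z - x^3*y^3 - x*y^5 - 2*x*y^3*z^2 + x^2*y^2*z + y^4*z + y^2*z^3 + x^3*y + 4*x*y^3 - x^2*z - 4*y^2*z - 2*x*y + z

x^2*y^4*z - x^3*y^3 - x*y^5 - 2*x*y^3*z^2 + x^2*y^2*z + y^4*z + y^2*z^3 + x^3*y + 4*x*y^3 - x^2*z - 4*y^2*z - 2*x*y + z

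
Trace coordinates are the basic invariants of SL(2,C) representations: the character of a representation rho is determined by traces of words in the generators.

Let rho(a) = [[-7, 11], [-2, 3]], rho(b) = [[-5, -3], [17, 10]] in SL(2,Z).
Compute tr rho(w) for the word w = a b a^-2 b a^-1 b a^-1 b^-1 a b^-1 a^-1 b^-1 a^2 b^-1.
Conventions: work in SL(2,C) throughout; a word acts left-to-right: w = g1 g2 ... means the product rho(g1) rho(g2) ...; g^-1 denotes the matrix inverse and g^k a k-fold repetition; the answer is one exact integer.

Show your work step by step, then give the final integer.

1753767881741509778

rho(a) = [[-7, 11], [-2, 3]]
... * rho(b) = [[-5, -3], [17, 10]]  ->  [[222, 131], [61, 36]]
... * rho(a^-1) = [[3, -11], [2, -7]]  ->  [[928, -3359], [255, -923]]
... * rho(a^-1) = [[3, -11], [2, -7]]  ->  [[-3934, 13305], [-1081, 3656]]
... * rho(b) = [[-5, -3], [17, 10]]  ->  [[245855, 144852], [67557, 39803]]
... * rho(a^-1) = [[3, -11], [2, -7]]  ->  [[1027269, -3718369], [282277, -1021748]]
... * rho(b) = [[-5, -3], [17, 10]]  ->  [[-68348618, -40265497], [-18781101, -11064311]]
... * rho(a^-1) = [[3, -11], [2, -7]]  ->  [[-285576848, 1033693277], [-78471925, 284042288]]
... * rho(b^-1) = [[10, 3], [-17, -5]]  ->  [[-20428554189, -6025196929], [-5613438146, -1655627215]]
... * rho(a) = [[-7, 11], [-2, 3]]  ->  [[155050273181, -242789686866], [42605321452, -66714701251]]
... * rho(b^-1) = [[10, 3], [-17, -5]]  ->  [[5677927408532, 1679099253873], [1560203135787, 461389470611]]
... * rho(a^-1) = [[3, -11], [2, -7]]  ->  [[20391980733342, -74210896270963], [5603388348583, -20391960787934]]
... * rho(b^-1) = [[10, 3], [-17, -5]]  ->  [[1465505043939791, 432230423554841], [402697216880708, 118769968985419]]
... * rho(a) = [[-7, 11], [-2, 3]]  ->  [[-11122996154688219, 17417246754002224], [-3056420456135794, 4785979292644045]]
... * rho(a) = [[-7, 11], [-2, 3]]  ->  [[43026479574813085, -70101217439563737], [11822984607662468, -19262687139561599]]
... * rho(b^-1) = [[10, 3], [-17, -5]]  ->  [[1621985492220714379, 479585525922257940], [445695527449171863, 131782389520795399]]
tr = 1621985492220714379 + 131782389520795399 = 1753767881741509778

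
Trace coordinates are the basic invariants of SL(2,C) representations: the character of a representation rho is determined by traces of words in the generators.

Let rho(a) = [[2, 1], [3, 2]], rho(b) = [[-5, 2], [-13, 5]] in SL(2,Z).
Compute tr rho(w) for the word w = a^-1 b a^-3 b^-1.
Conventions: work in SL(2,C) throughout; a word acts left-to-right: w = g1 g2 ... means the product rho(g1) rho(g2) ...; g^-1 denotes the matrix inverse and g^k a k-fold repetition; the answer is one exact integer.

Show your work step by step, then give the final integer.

rho(a^-1) = [[2, -1], [-3, 2]]
... * rho(b) = [[-5, 2], [-13, 5]]  ->  [[3, -1], [-11, 4]]
... * rho(a^-1) = [[2, -1], [-3, 2]]  ->  [[9, -5], [-34, 19]]
... * rho(a^-1) = [[2, -1], [-3, 2]]  ->  [[33, -19], [-125, 72]]
... * rho(a^-1) = [[2, -1], [-3, 2]]  ->  [[123, -71], [-466, 269]]
... * rho(b^-1) = [[5, -2], [13, -5]]  ->  [[-308, 109], [1167, -413]]
tr = -308 + -413 = -721

-721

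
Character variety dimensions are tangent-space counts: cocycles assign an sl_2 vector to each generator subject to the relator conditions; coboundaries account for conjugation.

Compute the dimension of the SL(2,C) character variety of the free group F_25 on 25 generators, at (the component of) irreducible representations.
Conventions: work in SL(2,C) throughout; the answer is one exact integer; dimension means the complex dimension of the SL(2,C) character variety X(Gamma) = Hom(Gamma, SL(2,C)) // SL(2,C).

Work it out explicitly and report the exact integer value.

72

Here Gamma is free of rank 25 — no relator constrains a cocycle.
Z^1(Gamma, Ad rho) = (sl_2)^25: a cocycle is a free choice of one sl_2 vector per generator, so dim Z^1 = 3*25 = 75.
dim B^1 = 3: the coboundary map is injective because an irreducible image has centralizer 0 in sl_2.
dim X = dim H^1 = dim Z^1 - dim B^1 = 75 - 3 = 72.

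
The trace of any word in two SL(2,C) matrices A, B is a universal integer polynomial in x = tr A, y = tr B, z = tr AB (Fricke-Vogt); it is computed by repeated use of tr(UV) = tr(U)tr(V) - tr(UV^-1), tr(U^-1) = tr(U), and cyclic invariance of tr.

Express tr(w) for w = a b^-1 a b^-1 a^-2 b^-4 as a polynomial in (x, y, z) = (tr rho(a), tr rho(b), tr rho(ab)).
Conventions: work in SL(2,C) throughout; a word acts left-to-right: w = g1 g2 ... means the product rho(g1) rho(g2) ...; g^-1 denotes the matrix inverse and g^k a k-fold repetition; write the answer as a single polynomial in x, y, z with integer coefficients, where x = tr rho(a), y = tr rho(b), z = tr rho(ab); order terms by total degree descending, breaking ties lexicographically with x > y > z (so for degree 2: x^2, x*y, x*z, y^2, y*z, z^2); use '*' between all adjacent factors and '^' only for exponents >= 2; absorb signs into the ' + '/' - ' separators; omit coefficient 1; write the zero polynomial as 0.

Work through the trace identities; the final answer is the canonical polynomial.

trace(b^-1 a) = trace(a)*trace(b) - trace(a b)  (eliminate b^-1) = x*y - z
trace(b^-2 a) = trace(b^-1 a)*trace(b) - trace(b^-1 a b)  (eliminate b^-1) = x*y^2 - y*z - x
trace(a^2) = trace(a)*trace(a) - trace(1)  (reduce the a square) = x^2 - 2
trace(a^2 b) = trace(a)*trace(b a) - trace(b)  (reduce the a square) = x*z - y
trace(b^-1 a^2) = trace(a^2)*trace(b) - trace(a^2 b)  (eliminate b^-1) = x^2*y - x*z - y
trace(a^2 b a) = trace(a)*trace(a b a) - trace(a b)  (reduce the a square) = x^2*z - x*y - z
trace(b a b a) = trace(b a)*trace(b a) - trace(1)  (split on b) = z^2 - 2
trace(b a b) = trace(b)*trace(a b) - trace(a)  (reduce the b square) = y*z - x
trace(a^2 b a b) = trace(a)*trace(b a b a) - trace(b a b)  (reduce the a square) = x*z^2 - y*z - x
trace(a^2 b a b^-1) = trace(a^2 b a)*trace(b) - trace(a^2 b a b)  (eliminate b^-1) = x^2*y*z - x*y^2 - x*z^2 + x
trace(b^-2 a^2 b a) = trace(a^2 b a b^-1)*trace(b) - trace(a^2 b a)  (eliminate b^-1) = x^2*y^2*z - x*y^3 - x*y*z^2 - x^2*z + 2*x*y + z
trace(a^-1 b^-2 a^2 b) = trace(b^-2 a^2 b)*trace(a) - trace(b^-2 a^2 b a)  (eliminate a^-1) = -x^2*y^2*z + x^3*y + x*y^3 + x*y*z^2 - 3*x*y - z
trace(a b^-1 a^-1 b^-2 a) = trace(a^-1 b^-2 a^2)*trace(b) - trace(a^-1 b^-2 a^2 b)  (eliminate b^-1) = x^2*y^2*z - x^3*y - x*y*z^2 - y^2*z + 2*x*y + z
trace(a b a b^-1) = trace(a b a)*trace(b) - trace(a b a b)  (eliminate b^-1) = x*y*z - y^2 - z^2 + 2
trace(b^-1 a b a b^-1) = trace(a b a b^-1)*trace(b) - trace(a b a)  (eliminate b^-1) = x*y^2*z - y^3 - y*z^2 - x*z + 3*y
trace(a b^-1 a b a) = trace(a b a^2)*trace(b) - trace(a b a^2 b)  (eliminate b^-1) = x^2*y*z - x*y^2 - x*z^2 + x
trace(a b a b a b) = trace(b a)*trace(b a b a) - trace(b^-1 a^-1)  (split on b) = z^3 - 3*z
trace(a b^-1 a b a b) = trace(a b a b a)*trace(b) - trace(a b a b a b)  (eliminate b^-1) = x*y*z^2 - y^2*z - z^3 - x*y + 3*z
trace(b^-1 a b a b^-1 a) = trace(a b^-1 a b a)*trace(b) - trace(a b^-1 a b a b)  (eliminate b^-1) = x^2*y^2*z - x*y^3 - 2*x*y*z^2 + y^2*z + z^3 + 2*x*y - 3*z
trace(b^-1 a b a b^-1 a^-1) = trace(b^-1 a b a b^-1)*trace(a) - trace(b^-1 a b a b^-1 a)  (eliminate a^-1) = x*y*z^2 - x^2*z - y^2*z - z^3 + x*y + 3*z
trace(a b^-1 a^-1 b^-2 a b) = trace(b^-1 a b a b^-1 a^-1)*trace(b) - trace(b^-1 a b a b^-1 a^-1 b)  (eliminate b^-1) = x*y^2*z^2 - x^2*y*z - y^3*z - y*z^3 + x*y^2 + 3*y*z - x
trace(b^-2 a b^-1 a b^-1 a^-1) = trace(a b^-1 a^-1 b^-2 a)*trace(b) - trace(a b^-1 a^-1 b^-2 a b)  (eliminate b^-1) = x^2*y^3*z - x^3*y^2 - 2*x*y^2*z^2 + x^2*y*z + y*z^3 + x*y^2 - 2*y*z + x
trace(b^-1 a^2 b^-1) = trace(b^-1 a^2)*trace(b) - trace(b^-1 a^2 b)  (eliminate b^-1) = x^2*y^2 - x*y*z - x^2 - y^2 + 2
trace(a^3) = trace(a)*trace(a^2) - trace(a)  (reduce the a square) = x^3 - 3*x
trace(a^2 b^-1 a) = trace(a^3)*trace(b) - trace(a^3 b)  (eliminate b^-1) = x^3*y - x^2*z - 2*x*y + z
trace(b^-1 a^2 b^-1 a) = trace(a^2 b^-1 a)*trace(b) - trace(a^2 b^-1 a b)  (eliminate b^-1) = x^3*y^2 - 2*x^2*y*z - x*y^2 + x*z^2 + y*z - x
trace(a b^-1 a^-1 b^-1 a) = trace(b^-1 a^2 b^-1)*trace(a) - trace(b^-1 a^2 b^-1 a)  (eliminate a^-1) = x^2*y*z - x^3 - x*z^2 - y*z + 3*x
trace(b^-1 a b^-1 a b^-1 a^-1) = trace(a b^-1 a^-1 b^-1 a)*trace(b) - trace(a b^-1 a^-1 b^-1 a b)  (eliminate b^-1) = x^2*y^2*z - x^3*y - 2*x*y*z^2 + x^2*z + z^3 + 2*x*y - 3*z
trace(a b^-1 a b^-1 a^-1 b^-3) = trace(b^-2 a b^-1 a b^-1 a^-1)*trace(b) - trace(b^-2 a b^-1 a b^-1 a^-1 b)  (eliminate b^-1) = x^2*y^4*z - x^3*y^3 - 2*x*y^3*z^2 + y^2*z^3 + x^3*y + x*y^3 + 2*x*y*z^2 - x^2*z - 2*y^2*z - z^3 - x*y + 3*z
trace(b^-4 a b^-1 a b^-1 a^-1) = trace(a b^-1 a b^-1 a^-1 b^-3)*trace(b) - trace(a b^-1 a b^-1 a^-1 b^-2)  (eliminate b^-1) = x^2*y^5*z - x^3*y^4 - 2*x*y^4*z^2 - x^2*y^3*z + y^3*z^3 + 2*x^3*y^2 + x*y^4 + 4*x*y^2*z^2 - 2*x^2*y*z - 2*y^3*z - 2*y*z^3 - 2*x*y^2 + 5*y*z - x
trace(b^-1 a^2 b^-2) = trace(a^2 b^-2)*trace(b) - trace(a^2 b^-1)  (eliminate b^-1) = x^2*y^3 - x*y^2*z - 2*x^2*y - y^3 + x*z + 3*y
trace(b^-3 a^2 b^-1) = trace(b^-1 a^2 b^-2)*trace(b) - trace(b^-1 a^2 b^-1)  (eliminate b^-1) = x^2*y^4 - x*y^3*z - 3*x^2*y^2 - y^4 + 2*x*y*z + x^2 + 4*y^2 - 2
trace(a b^-5 a) = trace(b^-3 a^2 b^-1)*trace(b) - trace(b^-3 a^2)  (eliminate b^-1) = x^2*y^5 - x*y^4*z - 4*x^2*y^3 - y^5 + 3*x*y^2*z + 3*x^2*y + 5*y^3 - x*z - 5*y
trace(b^-2 a b a b^-1) = trace(b^-1 a b a b^-1)*trace(b) - trace(b^-1 a b a)  (eliminate b^-1) = x*y^3*z - y^4 - y^2*z^2 - 2*x*y*z + 4*y^2 + z^2 - 2
trace(b^-3 a b a b^-1) = trace(b^-2 a b a b^-1)*trace(b) - trace(b^-2 a b a)  (eliminate b^-1) = x*y^4*z - y^5 - y^3*z^2 - 3*x*y^2*z + 5*y^3 + 2*y*z^2 + x*z - 5*y
trace(a b^-5 a b) = trace(b^-3 a b a b^-1)*trace(b) - trace(b^-3 a b a)  (eliminate b^-1) = x*y^5*z - y^6 - y^4*z^2 - 4*x*y^3*z + 6*y^4 + 3*y^2*z^2 + 3*x*y*z - 9*y^2 - z^2 + 2
trace(b^-4 a b^-1 a b^-1) = trace(a b^-5 a)*trace(b) - trace(a b^-5 a b)  (eliminate b^-1) = x^2*y^6 - 2*x*y^5*z - 4*x^2*y^4 + y^4*z^2 + 7*x*y^3*z + 3*x^2*y^2 - y^4 - 3*y^2*z^2 - 4*x*y*z + 4*y^2 + z^2 - 2
trace(a b^-1 a b^-1 a^-2 b^-4) = trace(b^-4 a b^-1 a b^-1 a^-1)*trace(a) - trace(b^-4 a b^-1 a b^-1)  (eliminate a^-1) = x^3*y^5*z - x^4*y^4 - x^2*y^6 - 2*x^2*y^4*z^2 - x^3*y^3*z + 2*x*y^5*z + x*y^3*z^3 + 2*x^4*y^2 + 5*x^2*y^4 + 4*x^2*y^2*z^2 - y^4*z^2 - 2*x^3*y*z - 9*x*y^3*z - 2*x*y*z^3 - 5*x^2*y^2 + y^4 + 3*y^2*z^2 + 9*x*y*z - x^2 - 4*y^2 - z^2 + 2

x^3*y^5*z - x^4*y^4 - x^2*y^6 - 2*x^2*y^4*z^2 - x^3*y^3*z + 2*x*y^5*z + x*y^3*z^3 + 2*x^4*y^2 + 5*x^2*y^4 + 4*x^2*y^2*z^2 - y^4*z^2 - 2*x^3*y*z - 9*x*y^3*z - 2*x*y*z^3 - 5*x^2*y^2 + y^4 + 3*y^2*z^2 + 9*x*y*z - x^2 - 4*y^2 - z^2 + 2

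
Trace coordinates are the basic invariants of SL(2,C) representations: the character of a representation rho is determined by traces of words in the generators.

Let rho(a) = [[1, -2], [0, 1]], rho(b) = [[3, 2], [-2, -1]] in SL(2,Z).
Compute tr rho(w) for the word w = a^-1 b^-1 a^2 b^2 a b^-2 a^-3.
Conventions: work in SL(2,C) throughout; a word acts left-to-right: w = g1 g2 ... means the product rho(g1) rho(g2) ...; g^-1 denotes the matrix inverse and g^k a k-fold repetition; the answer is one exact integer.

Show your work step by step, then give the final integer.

rho(a^-1) = [[1, 2], [0, 1]]
... * rho(b^-1) = [[-1, -2], [2, 3]]  ->  [[3, 4], [2, 3]]
... * rho(a) = [[1, -2], [0, 1]]  ->  [[3, -2], [2, -1]]
... * rho(a) = [[1, -2], [0, 1]]  ->  [[3, -8], [2, -5]]
... * rho(b) = [[3, 2], [-2, -1]]  ->  [[25, 14], [16, 9]]
... * rho(b) = [[3, 2], [-2, -1]]  ->  [[47, 36], [30, 23]]
... * rho(a) = [[1, -2], [0, 1]]  ->  [[47, -58], [30, -37]]
... * rho(b^-1) = [[-1, -2], [2, 3]]  ->  [[-163, -268], [-104, -171]]
... * rho(b^-1) = [[-1, -2], [2, 3]]  ->  [[-373, -478], [-238, -305]]
... * rho(a^-1) = [[1, 2], [0, 1]]  ->  [[-373, -1224], [-238, -781]]
... * rho(a^-1) = [[1, 2], [0, 1]]  ->  [[-373, -1970], [-238, -1257]]
... * rho(a^-1) = [[1, 2], [0, 1]]  ->  [[-373, -2716], [-238, -1733]]
tr = -373 + -1733 = -2106

-2106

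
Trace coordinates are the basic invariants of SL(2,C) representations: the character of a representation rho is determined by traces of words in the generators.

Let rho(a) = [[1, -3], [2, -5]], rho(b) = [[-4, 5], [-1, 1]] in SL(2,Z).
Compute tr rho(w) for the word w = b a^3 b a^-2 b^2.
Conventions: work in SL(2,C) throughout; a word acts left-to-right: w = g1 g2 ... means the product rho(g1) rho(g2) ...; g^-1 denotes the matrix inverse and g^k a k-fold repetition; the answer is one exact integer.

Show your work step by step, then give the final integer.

rho(b) = [[-4, 5], [-1, 1]]
... * rho(a) = [[1, -3], [2, -5]]  ->  [[6, -13], [1, -2]]
... * rho(a) = [[1, -3], [2, -5]]  ->  [[-20, 47], [-3, 7]]
... * rho(a) = [[1, -3], [2, -5]]  ->  [[74, -175], [11, -26]]
... * rho(b) = [[-4, 5], [-1, 1]]  ->  [[-121, 195], [-18, 29]]
... * rho(a^-1) = [[-5, 3], [-2, 1]]  ->  [[215, -168], [32, -25]]
... * rho(a^-1) = [[-5, 3], [-2, 1]]  ->  [[-739, 477], [-110, 71]]
... * rho(b) = [[-4, 5], [-1, 1]]  ->  [[2479, -3218], [369, -479]]
... * rho(b) = [[-4, 5], [-1, 1]]  ->  [[-6698, 9177], [-997, 1366]]
tr = -6698 + 1366 = -5332

-5332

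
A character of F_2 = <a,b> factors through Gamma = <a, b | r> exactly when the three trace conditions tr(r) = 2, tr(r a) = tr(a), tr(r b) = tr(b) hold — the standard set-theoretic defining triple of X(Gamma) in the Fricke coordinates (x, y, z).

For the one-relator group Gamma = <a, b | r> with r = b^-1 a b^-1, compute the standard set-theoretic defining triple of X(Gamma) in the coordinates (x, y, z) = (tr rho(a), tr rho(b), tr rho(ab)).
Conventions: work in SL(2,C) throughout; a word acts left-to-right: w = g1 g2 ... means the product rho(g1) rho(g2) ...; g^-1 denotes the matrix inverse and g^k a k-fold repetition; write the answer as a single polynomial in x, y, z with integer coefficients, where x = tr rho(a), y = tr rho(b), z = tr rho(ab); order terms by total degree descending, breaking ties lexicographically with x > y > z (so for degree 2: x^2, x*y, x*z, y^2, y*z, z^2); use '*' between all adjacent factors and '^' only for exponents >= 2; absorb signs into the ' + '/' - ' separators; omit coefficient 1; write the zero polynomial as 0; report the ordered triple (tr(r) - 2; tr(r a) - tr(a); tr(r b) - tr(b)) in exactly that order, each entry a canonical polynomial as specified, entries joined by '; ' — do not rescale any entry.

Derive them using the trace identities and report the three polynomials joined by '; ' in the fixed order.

trace(a b^-1) = trace(a) * trace(b) - trace(a b)   [inverse elimination on b] = x*y - z
trace(b^-1 a b^-1) = trace(a b^-1) * trace(b) - trace(a)   [inverse elimination on b] = x*y^2 - y*z - x
trace(a^2) = trace(a) * trace(a) - trace(1)   [square of a] = x^2 - 2
use: trace(a^2 b) = trace(a) * trace(b a) - trace(b)   [square of a] = x*z - y
trace(a b^-1 a) = trace(a^2) * trace(b) - trace(a^2 b)   [inverse elimination on b] = x^2*y - x*z - y
trace(a b a b) = trace(b a) * trace(b a) - trace(1)   [split at a repeated b] = z^2 - 2
trace(a b^-1 a b) = trace(a b a) * trace(b) - trace(a b a b)   [inverse elimination on b] = x*y*z - y^2 - z^2 + 2
trace(b^-1 a b^-1 a) = trace(a b^-1 a) * trace(b) - trace(a b^-1 a b)   [inverse elimination on b] = x^2*y^2 - 2*x*y*z + z^2 - 2
assemble the triple (trace(r) - 2; trace(r a) - x; trace(r b) - y)

x*y^2 - y*z - x - 2; x^2*y^2 - 2*x*y*z + z^2 - x - 2; x*y - y - z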